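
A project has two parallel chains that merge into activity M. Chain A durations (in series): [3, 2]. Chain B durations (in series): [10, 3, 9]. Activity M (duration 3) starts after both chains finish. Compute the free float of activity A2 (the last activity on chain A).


ES(A2) = sum of predecessors on chain A = 3
EF(A2) = ES + duration = 3 + 2 = 5
Successor of A2 is M. ES(M) = max(sum(A), sum(B)) = max(5, 22) = 22
Free float = ES(successor) - EF(current) = 22 - 5 = 17

17


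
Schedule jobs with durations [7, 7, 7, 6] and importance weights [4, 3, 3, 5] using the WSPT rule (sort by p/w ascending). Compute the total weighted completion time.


Compute p/w ratios and sort ascending (WSPT): [(6, 5), (7, 4), (7, 3), (7, 3)]
Compute weighted completion times:
  Job (p=6,w=5): C=6, w*C=5*6=30
  Job (p=7,w=4): C=13, w*C=4*13=52
  Job (p=7,w=3): C=20, w*C=3*20=60
  Job (p=7,w=3): C=27, w*C=3*27=81
Total weighted completion time = 223

223


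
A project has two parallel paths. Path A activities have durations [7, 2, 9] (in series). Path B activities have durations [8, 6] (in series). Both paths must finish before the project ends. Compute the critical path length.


Path A total = 7 + 2 + 9 = 18
Path B total = 8 + 6 = 14
Critical path = longest path = max(18, 14) = 18

18


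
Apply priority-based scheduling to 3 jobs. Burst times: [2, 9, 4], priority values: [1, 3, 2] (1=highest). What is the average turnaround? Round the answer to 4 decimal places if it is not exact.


Sort by priority (ascending = highest first):
Order: [(1, 2), (2, 4), (3, 9)]
Completion times:
  Priority 1, burst=2, C=2
  Priority 2, burst=4, C=6
  Priority 3, burst=9, C=15
Average turnaround = 23/3 = 7.6667

7.6667


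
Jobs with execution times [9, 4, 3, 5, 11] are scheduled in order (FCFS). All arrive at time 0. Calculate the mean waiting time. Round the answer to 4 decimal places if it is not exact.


FCFS order (as given): [9, 4, 3, 5, 11]
Waiting times:
  Job 1: wait = 0
  Job 2: wait = 9
  Job 3: wait = 13
  Job 4: wait = 16
  Job 5: wait = 21
Sum of waiting times = 59
Average waiting time = 59/5 = 11.8

11.8


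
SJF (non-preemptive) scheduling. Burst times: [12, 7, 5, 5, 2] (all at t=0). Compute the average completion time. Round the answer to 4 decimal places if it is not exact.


SJF order (ascending): [2, 5, 5, 7, 12]
Completion times:
  Job 1: burst=2, C=2
  Job 2: burst=5, C=7
  Job 3: burst=5, C=12
  Job 4: burst=7, C=19
  Job 5: burst=12, C=31
Average completion = 71/5 = 14.2

14.2


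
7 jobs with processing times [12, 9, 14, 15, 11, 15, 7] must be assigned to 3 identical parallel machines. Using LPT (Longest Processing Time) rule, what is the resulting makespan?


Sort jobs in decreasing order (LPT): [15, 15, 14, 12, 11, 9, 7]
Assign each job to the least loaded machine:
  Machine 1: jobs [15, 11], load = 26
  Machine 2: jobs [15, 9, 7], load = 31
  Machine 3: jobs [14, 12], load = 26
Makespan = max load = 31

31


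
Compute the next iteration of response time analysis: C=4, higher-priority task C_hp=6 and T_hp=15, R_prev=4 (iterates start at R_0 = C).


R_next = C + ceil(R_prev / T_hp) * C_hp
ceil(4 / 15) = ceil(0.2667) = 1
Interference = 1 * 6 = 6
R_next = 4 + 6 = 10

10


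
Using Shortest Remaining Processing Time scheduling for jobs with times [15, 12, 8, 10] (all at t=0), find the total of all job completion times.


Since all jobs arrive at t=0, SRPT equals SPT ordering.
SPT order: [8, 10, 12, 15]
Completion times:
  Job 1: p=8, C=8
  Job 2: p=10, C=18
  Job 3: p=12, C=30
  Job 4: p=15, C=45
Total completion time = 8 + 18 + 30 + 45 = 101

101


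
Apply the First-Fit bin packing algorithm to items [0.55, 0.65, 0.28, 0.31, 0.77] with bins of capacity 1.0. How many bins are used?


Place items sequentially using First-Fit:
  Item 0.55 -> new Bin 1
  Item 0.65 -> new Bin 2
  Item 0.28 -> Bin 1 (now 0.83)
  Item 0.31 -> Bin 2 (now 0.96)
  Item 0.77 -> new Bin 3
Total bins used = 3

3


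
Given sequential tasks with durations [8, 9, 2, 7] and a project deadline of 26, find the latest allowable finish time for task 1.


LF(activity 1) = deadline - sum of successor durations
Successors: activities 2 through 4 with durations [9, 2, 7]
Sum of successor durations = 18
LF = 26 - 18 = 8

8


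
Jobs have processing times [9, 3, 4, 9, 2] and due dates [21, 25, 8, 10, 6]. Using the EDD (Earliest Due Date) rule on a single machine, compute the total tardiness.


Sort by due date (EDD order): [(2, 6), (4, 8), (9, 10), (9, 21), (3, 25)]
Compute completion times and tardiness:
  Job 1: p=2, d=6, C=2, tardiness=max(0,2-6)=0
  Job 2: p=4, d=8, C=6, tardiness=max(0,6-8)=0
  Job 3: p=9, d=10, C=15, tardiness=max(0,15-10)=5
  Job 4: p=9, d=21, C=24, tardiness=max(0,24-21)=3
  Job 5: p=3, d=25, C=27, tardiness=max(0,27-25)=2
Total tardiness = 10

10


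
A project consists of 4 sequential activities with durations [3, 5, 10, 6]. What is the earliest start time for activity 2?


Activity 2 starts after activities 1 through 1 complete.
Predecessor durations: [3]
ES = 3 = 3

3


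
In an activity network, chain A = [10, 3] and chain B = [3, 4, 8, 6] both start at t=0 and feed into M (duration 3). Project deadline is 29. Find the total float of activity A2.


Forward pass: ES(A2) = sum of predecessors on chain A = 10
EF = ES + duration = 10 + 3 = 13
Backward pass: LF(M) = deadline = 29; LS(M) = 29 - 3 = 26
LF(A2) = LS(M) - sum(successors on chain A) = 26 - 0 = 26
LS = LF - duration = 26 - 3 = 23
Total float = LS - ES = 23 - 10 = 13

13


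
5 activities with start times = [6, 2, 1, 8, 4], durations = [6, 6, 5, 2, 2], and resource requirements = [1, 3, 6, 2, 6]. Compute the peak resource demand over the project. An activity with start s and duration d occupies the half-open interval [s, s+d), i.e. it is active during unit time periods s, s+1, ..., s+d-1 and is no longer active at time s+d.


Each activity i is active on [start_i, start_i + duration_i).
Compute total resource usage per time slot:
  t=0: active resources = [], total = 0
  t=1: active resources = [6], total = 6
  t=2: active resources = [3, 6], total = 9
  t=3: active resources = [3, 6], total = 9
  t=4: active resources = [3, 6, 6], total = 15
  t=5: active resources = [3, 6, 6], total = 15
  t=6: active resources = [1, 3], total = 4
  t=7: active resources = [1, 3], total = 4
  t=8: active resources = [1, 2], total = 3
  t=9: active resources = [1, 2], total = 3
  t=10: active resources = [1], total = 1
  t=11: active resources = [1], total = 1
Peak resource demand = 15

15


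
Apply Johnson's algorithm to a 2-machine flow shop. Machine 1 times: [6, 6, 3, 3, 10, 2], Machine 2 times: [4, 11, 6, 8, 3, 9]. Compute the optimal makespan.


Apply Johnson's rule:
  Group 1 (a <= b): [(6, 2, 9), (3, 3, 6), (4, 3, 8), (2, 6, 11)]
  Group 2 (a > b): [(1, 6, 4), (5, 10, 3)]
Optimal job order: [6, 3, 4, 2, 1, 5]
Schedule:
  Job 6: M1 done at 2, M2 done at 11
  Job 3: M1 done at 5, M2 done at 17
  Job 4: M1 done at 8, M2 done at 25
  Job 2: M1 done at 14, M2 done at 36
  Job 1: M1 done at 20, M2 done at 40
  Job 5: M1 done at 30, M2 done at 43
Makespan = 43

43


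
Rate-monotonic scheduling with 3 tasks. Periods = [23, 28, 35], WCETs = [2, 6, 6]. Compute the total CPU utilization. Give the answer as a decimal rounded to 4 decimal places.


Compute individual utilizations (exact fractions):
  Task 1: C/T = 2/23 (approx. 0.087)
  Task 2: C/T = 6/28 = 3/14 (approx. 0.2143)
  Task 3: C/T = 6/35 (approx. 0.1714)
Total utilization U = 2/23 + 3/14 + 6/35 = 761/1610
Rounded to 4 decimal places: U = 0.4727
RM (Liu & Layland) bound for 3 tasks = 0.779763; compare with U = 761/1610 (approx. 0.472671)
U <= bound, so schedulable by RM sufficient condition.

0.4727


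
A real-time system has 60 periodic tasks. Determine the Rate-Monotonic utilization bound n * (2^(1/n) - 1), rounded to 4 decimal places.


Compute 2^(1/60) = 1.0116194403
Subtract 1: 1.0116194403 - 1 = 0.0116194403
Multiply by n: 60 * 0.0116194403 = 0.6971664180
Round to 4 dp: 0.6972

0.6972


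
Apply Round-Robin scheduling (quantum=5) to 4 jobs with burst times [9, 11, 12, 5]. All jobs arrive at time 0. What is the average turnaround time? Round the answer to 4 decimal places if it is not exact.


Time quantum = 5
Execution trace:
  J1 runs 5 units, time = 5
  J2 runs 5 units, time = 10
  J3 runs 5 units, time = 15
  J4 runs 5 units, time = 20
  J1 runs 4 units, time = 24
  J2 runs 5 units, time = 29
  J3 runs 5 units, time = 34
  J2 runs 1 units, time = 35
  J3 runs 2 units, time = 37
Finish times: [24, 35, 37, 20]
Average turnaround = 116/4 = 29.0

29.0


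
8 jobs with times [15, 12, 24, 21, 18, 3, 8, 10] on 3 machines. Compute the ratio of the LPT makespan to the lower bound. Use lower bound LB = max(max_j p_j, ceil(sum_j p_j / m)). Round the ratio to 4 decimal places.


LPT order: [24, 21, 18, 15, 12, 10, 8, 3]
Machine loads after assignment: [34, 41, 36]
LPT makespan = 41
Lower bound = max(max_job, ceil(total/3)) = max(24, 37) = 37
Ratio = 41 / 37 = 1.1081

1.1081


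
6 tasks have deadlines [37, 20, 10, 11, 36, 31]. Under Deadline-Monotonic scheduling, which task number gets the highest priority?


Sort tasks by relative deadline (ascending):
  Task 3: deadline = 10
  Task 4: deadline = 11
  Task 2: deadline = 20
  Task 6: deadline = 31
  Task 5: deadline = 36
  Task 1: deadline = 37
Priority order (highest first): [3, 4, 2, 6, 5, 1]
Highest priority task = 3

3


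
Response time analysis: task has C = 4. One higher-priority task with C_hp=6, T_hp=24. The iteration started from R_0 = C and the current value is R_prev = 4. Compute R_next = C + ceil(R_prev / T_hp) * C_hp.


R_next = C + ceil(R_prev / T_hp) * C_hp
ceil(4 / 24) = ceil(0.1667) = 1
Interference = 1 * 6 = 6
R_next = 4 + 6 = 10

10


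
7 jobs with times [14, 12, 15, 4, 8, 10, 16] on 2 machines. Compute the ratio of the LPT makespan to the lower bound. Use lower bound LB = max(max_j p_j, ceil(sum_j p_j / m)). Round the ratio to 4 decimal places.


LPT order: [16, 15, 14, 12, 10, 8, 4]
Machine loads after assignment: [38, 41]
LPT makespan = 41
Lower bound = max(max_job, ceil(total/2)) = max(16, 40) = 40
Ratio = 41 / 40 = 1.025

1.025


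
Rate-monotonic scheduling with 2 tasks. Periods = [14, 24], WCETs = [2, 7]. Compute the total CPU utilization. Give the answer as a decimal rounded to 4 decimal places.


Compute individual utilizations (exact fractions):
  Task 1: C/T = 2/14 = 1/7 (approx. 0.1429)
  Task 2: C/T = 7/24 (approx. 0.2917)
Total utilization U = 1/7 + 7/24 = 73/168
Rounded to 4 decimal places: U = 0.4345
RM (Liu & Layland) bound for 2 tasks = 0.828427; compare with U = 73/168 (approx. 0.434524)
U <= bound, so schedulable by RM sufficient condition.

0.4345


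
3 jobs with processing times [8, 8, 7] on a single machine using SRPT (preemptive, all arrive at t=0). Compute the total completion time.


Since all jobs arrive at t=0, SRPT equals SPT ordering.
SPT order: [7, 8, 8]
Completion times:
  Job 1: p=7, C=7
  Job 2: p=8, C=15
  Job 3: p=8, C=23
Total completion time = 7 + 15 + 23 = 45

45


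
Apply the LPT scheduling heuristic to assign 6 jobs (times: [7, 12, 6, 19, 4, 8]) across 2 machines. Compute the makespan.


Sort jobs in decreasing order (LPT): [19, 12, 8, 7, 6, 4]
Assign each job to the least loaded machine:
  Machine 1: jobs [19, 7, 4], load = 30
  Machine 2: jobs [12, 8, 6], load = 26
Makespan = max load = 30

30


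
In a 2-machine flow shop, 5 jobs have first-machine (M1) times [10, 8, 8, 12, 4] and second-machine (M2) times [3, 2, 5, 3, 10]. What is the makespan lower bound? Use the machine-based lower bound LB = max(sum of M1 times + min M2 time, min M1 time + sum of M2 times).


LB1 = sum(M1 times) + min(M2 times) = 42 + 2 = 44
LB2 = min(M1 times) + sum(M2 times) = 4 + 23 = 27
Lower bound = max(LB1, LB2) = max(44, 27) = 44

44


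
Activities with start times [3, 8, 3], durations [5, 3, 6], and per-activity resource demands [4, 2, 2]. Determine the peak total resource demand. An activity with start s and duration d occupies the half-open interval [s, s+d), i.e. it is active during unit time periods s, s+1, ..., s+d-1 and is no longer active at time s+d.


Each activity i is active on [start_i, start_i + duration_i).
Compute total resource usage per time slot:
  t=0: active resources = [], total = 0
  t=1: active resources = [], total = 0
  t=2: active resources = [], total = 0
  t=3: active resources = [4, 2], total = 6
  t=4: active resources = [4, 2], total = 6
  t=5: active resources = [4, 2], total = 6
  t=6: active resources = [4, 2], total = 6
  t=7: active resources = [4, 2], total = 6
  t=8: active resources = [2, 2], total = 4
  t=9: active resources = [2], total = 2
  t=10: active resources = [2], total = 2
Peak resource demand = 6

6


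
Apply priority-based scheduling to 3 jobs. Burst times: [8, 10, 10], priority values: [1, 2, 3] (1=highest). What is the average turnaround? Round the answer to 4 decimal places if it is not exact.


Sort by priority (ascending = highest first):
Order: [(1, 8), (2, 10), (3, 10)]
Completion times:
  Priority 1, burst=8, C=8
  Priority 2, burst=10, C=18
  Priority 3, burst=10, C=28
Average turnaround = 54/3 = 18.0

18.0


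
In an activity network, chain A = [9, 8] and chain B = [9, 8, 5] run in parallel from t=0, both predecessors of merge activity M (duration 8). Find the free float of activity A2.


ES(A2) = sum of predecessors on chain A = 9
EF(A2) = ES + duration = 9 + 8 = 17
Successor of A2 is M. ES(M) = max(sum(A), sum(B)) = max(17, 22) = 22
Free float = ES(successor) - EF(current) = 22 - 17 = 5

5


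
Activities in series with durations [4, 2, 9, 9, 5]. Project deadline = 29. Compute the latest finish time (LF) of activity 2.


LF(activity 2) = deadline - sum of successor durations
Successors: activities 3 through 5 with durations [9, 9, 5]
Sum of successor durations = 23
LF = 29 - 23 = 6

6


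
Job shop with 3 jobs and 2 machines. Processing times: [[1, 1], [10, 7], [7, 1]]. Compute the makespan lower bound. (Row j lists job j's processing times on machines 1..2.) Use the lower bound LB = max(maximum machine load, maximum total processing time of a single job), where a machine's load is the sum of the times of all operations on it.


Machine loads:
  Machine 1: 1 + 10 + 7 = 18
  Machine 2: 1 + 7 + 1 = 9
Max machine load = 18
Job totals:
  Job 1: 2
  Job 2: 17
  Job 3: 8
Max job total = 17
Lower bound = max(18, 17) = 18

18


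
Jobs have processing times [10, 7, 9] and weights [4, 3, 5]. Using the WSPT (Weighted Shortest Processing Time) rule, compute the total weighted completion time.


Compute p/w ratios and sort ascending (WSPT): [(9, 5), (7, 3), (10, 4)]
Compute weighted completion times:
  Job (p=9,w=5): C=9, w*C=5*9=45
  Job (p=7,w=3): C=16, w*C=3*16=48
  Job (p=10,w=4): C=26, w*C=4*26=104
Total weighted completion time = 197

197


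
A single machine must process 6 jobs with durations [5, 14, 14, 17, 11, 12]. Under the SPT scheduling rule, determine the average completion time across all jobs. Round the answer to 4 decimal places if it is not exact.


Sort jobs by processing time (SPT order): [5, 11, 12, 14, 14, 17]
Compute completion times sequentially:
  Job 1: processing = 5, completes at 5
  Job 2: processing = 11, completes at 16
  Job 3: processing = 12, completes at 28
  Job 4: processing = 14, completes at 42
  Job 5: processing = 14, completes at 56
  Job 6: processing = 17, completes at 73
Sum of completion times = 220
Average completion time = 220/6 = 36.6667

36.6667


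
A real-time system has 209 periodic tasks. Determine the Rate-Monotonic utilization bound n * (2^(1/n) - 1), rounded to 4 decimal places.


Compute 2^(1/209) = 1.0033219993
Subtract 1: 1.0033219993 - 1 = 0.0033219993
Multiply by n: 209 * 0.0033219993 = 0.6942978537
Round to 4 dp: 0.6943

0.6943


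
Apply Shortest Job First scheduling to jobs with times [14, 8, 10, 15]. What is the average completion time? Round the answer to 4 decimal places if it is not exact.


SJF order (ascending): [8, 10, 14, 15]
Completion times:
  Job 1: burst=8, C=8
  Job 2: burst=10, C=18
  Job 3: burst=14, C=32
  Job 4: burst=15, C=47
Average completion = 105/4 = 26.25

26.25


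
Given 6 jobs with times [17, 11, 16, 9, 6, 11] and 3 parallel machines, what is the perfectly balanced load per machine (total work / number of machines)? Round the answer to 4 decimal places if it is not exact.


Total processing time = 17 + 11 + 16 + 9 + 6 + 11 = 70
Number of machines = 3
Ideal balanced load = 70 / 3 = 23.3333

23.3333


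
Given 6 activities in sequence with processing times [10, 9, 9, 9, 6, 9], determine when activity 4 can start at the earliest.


Activity 4 starts after activities 1 through 3 complete.
Predecessor durations: [10, 9, 9]
ES = 10 + 9 + 9 = 28

28


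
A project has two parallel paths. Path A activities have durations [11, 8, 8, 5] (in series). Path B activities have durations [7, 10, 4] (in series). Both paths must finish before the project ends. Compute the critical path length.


Path A total = 11 + 8 + 8 + 5 = 32
Path B total = 7 + 10 + 4 = 21
Critical path = longest path = max(32, 21) = 32

32


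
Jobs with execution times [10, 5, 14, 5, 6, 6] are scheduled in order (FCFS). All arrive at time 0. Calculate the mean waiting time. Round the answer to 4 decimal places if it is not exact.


FCFS order (as given): [10, 5, 14, 5, 6, 6]
Waiting times:
  Job 1: wait = 0
  Job 2: wait = 10
  Job 3: wait = 15
  Job 4: wait = 29
  Job 5: wait = 34
  Job 6: wait = 40
Sum of waiting times = 128
Average waiting time = 128/6 = 21.3333

21.3333


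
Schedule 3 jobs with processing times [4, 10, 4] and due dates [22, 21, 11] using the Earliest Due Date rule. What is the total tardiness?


Sort by due date (EDD order): [(4, 11), (10, 21), (4, 22)]
Compute completion times and tardiness:
  Job 1: p=4, d=11, C=4, tardiness=max(0,4-11)=0
  Job 2: p=10, d=21, C=14, tardiness=max(0,14-21)=0
  Job 3: p=4, d=22, C=18, tardiness=max(0,18-22)=0
Total tardiness = 0

0


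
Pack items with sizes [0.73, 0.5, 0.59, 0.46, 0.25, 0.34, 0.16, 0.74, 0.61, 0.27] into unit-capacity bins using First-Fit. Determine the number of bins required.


Place items sequentially using First-Fit:
  Item 0.73 -> new Bin 1
  Item 0.5 -> new Bin 2
  Item 0.59 -> new Bin 3
  Item 0.46 -> Bin 2 (now 0.96)
  Item 0.25 -> Bin 1 (now 0.98)
  Item 0.34 -> Bin 3 (now 0.93)
  Item 0.16 -> new Bin 4
  Item 0.74 -> Bin 4 (now 0.9)
  Item 0.61 -> new Bin 5
  Item 0.27 -> Bin 5 (now 0.88)
Total bins used = 5

5


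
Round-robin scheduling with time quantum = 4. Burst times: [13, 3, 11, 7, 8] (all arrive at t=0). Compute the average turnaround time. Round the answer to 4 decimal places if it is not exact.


Time quantum = 4
Execution trace:
  J1 runs 4 units, time = 4
  J2 runs 3 units, time = 7
  J3 runs 4 units, time = 11
  J4 runs 4 units, time = 15
  J5 runs 4 units, time = 19
  J1 runs 4 units, time = 23
  J3 runs 4 units, time = 27
  J4 runs 3 units, time = 30
  J5 runs 4 units, time = 34
  J1 runs 4 units, time = 38
  J3 runs 3 units, time = 41
  J1 runs 1 units, time = 42
Finish times: [42, 7, 41, 30, 34]
Average turnaround = 154/5 = 30.8

30.8


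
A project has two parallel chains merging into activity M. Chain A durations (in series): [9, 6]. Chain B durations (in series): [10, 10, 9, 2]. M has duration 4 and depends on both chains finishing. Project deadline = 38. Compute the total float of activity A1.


Forward pass: ES(A1) = sum of predecessors on chain A = 0
EF = ES + duration = 0 + 9 = 9
Backward pass: LF(M) = deadline = 38; LS(M) = 38 - 4 = 34
LF(A1) = LS(M) - sum(successors on chain A) = 34 - 6 = 28
LS = LF - duration = 28 - 9 = 19
Total float = LS - ES = 19 - 0 = 19

19


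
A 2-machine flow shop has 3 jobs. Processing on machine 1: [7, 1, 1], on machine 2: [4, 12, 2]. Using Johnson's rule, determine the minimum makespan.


Apply Johnson's rule:
  Group 1 (a <= b): [(2, 1, 12), (3, 1, 2)]
  Group 2 (a > b): [(1, 7, 4)]
Optimal job order: [2, 3, 1]
Schedule:
  Job 2: M1 done at 1, M2 done at 13
  Job 3: M1 done at 2, M2 done at 15
  Job 1: M1 done at 9, M2 done at 19
Makespan = 19

19


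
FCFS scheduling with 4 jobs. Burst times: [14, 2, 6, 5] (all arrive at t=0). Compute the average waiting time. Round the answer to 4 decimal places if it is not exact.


FCFS order (as given): [14, 2, 6, 5]
Waiting times:
  Job 1: wait = 0
  Job 2: wait = 14
  Job 3: wait = 16
  Job 4: wait = 22
Sum of waiting times = 52
Average waiting time = 52/4 = 13.0

13.0


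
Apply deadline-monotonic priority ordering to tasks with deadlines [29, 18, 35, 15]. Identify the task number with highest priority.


Sort tasks by relative deadline (ascending):
  Task 4: deadline = 15
  Task 2: deadline = 18
  Task 1: deadline = 29
  Task 3: deadline = 35
Priority order (highest first): [4, 2, 1, 3]
Highest priority task = 4

4


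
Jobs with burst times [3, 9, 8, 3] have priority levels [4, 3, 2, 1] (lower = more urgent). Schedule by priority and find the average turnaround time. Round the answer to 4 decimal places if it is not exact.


Sort by priority (ascending = highest first):
Order: [(1, 3), (2, 8), (3, 9), (4, 3)]
Completion times:
  Priority 1, burst=3, C=3
  Priority 2, burst=8, C=11
  Priority 3, burst=9, C=20
  Priority 4, burst=3, C=23
Average turnaround = 57/4 = 14.25

14.25


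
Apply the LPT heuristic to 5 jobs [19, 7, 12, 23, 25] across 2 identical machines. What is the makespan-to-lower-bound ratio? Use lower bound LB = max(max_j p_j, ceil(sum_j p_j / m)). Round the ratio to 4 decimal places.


LPT order: [25, 23, 19, 12, 7]
Machine loads after assignment: [44, 42]
LPT makespan = 44
Lower bound = max(max_job, ceil(total/2)) = max(25, 43) = 43
Ratio = 44 / 43 = 1.0233

1.0233


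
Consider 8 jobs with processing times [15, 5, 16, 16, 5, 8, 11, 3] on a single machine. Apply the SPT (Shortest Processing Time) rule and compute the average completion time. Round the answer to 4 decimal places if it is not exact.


Sort jobs by processing time (SPT order): [3, 5, 5, 8, 11, 15, 16, 16]
Compute completion times sequentially:
  Job 1: processing = 3, completes at 3
  Job 2: processing = 5, completes at 8
  Job 3: processing = 5, completes at 13
  Job 4: processing = 8, completes at 21
  Job 5: processing = 11, completes at 32
  Job 6: processing = 15, completes at 47
  Job 7: processing = 16, completes at 63
  Job 8: processing = 16, completes at 79
Sum of completion times = 266
Average completion time = 266/8 = 33.25

33.25


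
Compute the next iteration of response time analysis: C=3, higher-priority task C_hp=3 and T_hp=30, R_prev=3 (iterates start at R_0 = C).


R_next = C + ceil(R_prev / T_hp) * C_hp
ceil(3 / 30) = ceil(0.1) = 1
Interference = 1 * 3 = 3
R_next = 3 + 3 = 6

6


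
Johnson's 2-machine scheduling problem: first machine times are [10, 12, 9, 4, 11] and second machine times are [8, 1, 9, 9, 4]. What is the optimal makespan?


Apply Johnson's rule:
  Group 1 (a <= b): [(4, 4, 9), (3, 9, 9)]
  Group 2 (a > b): [(1, 10, 8), (5, 11, 4), (2, 12, 1)]
Optimal job order: [4, 3, 1, 5, 2]
Schedule:
  Job 4: M1 done at 4, M2 done at 13
  Job 3: M1 done at 13, M2 done at 22
  Job 1: M1 done at 23, M2 done at 31
  Job 5: M1 done at 34, M2 done at 38
  Job 2: M1 done at 46, M2 done at 47
Makespan = 47

47


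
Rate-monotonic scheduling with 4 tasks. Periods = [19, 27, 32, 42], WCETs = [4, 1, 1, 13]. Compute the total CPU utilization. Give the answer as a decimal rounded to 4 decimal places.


Compute individual utilizations (exact fractions):
  Task 1: C/T = 4/19 (approx. 0.2105)
  Task 2: C/T = 1/27 (approx. 0.037)
  Task 3: C/T = 1/32 (approx. 0.0313)
  Task 4: C/T = 13/42 (approx. 0.3095)
Total utilization U = 4/19 + 1/27 + 1/32 + 13/42 = 67607/114912
Rounded to 4 decimal places: U = 0.5883
RM (Liu & Layland) bound for 4 tasks = 0.756828; compare with U = 67607/114912 (approx. 0.588337)
U <= bound, so schedulable by RM sufficient condition.

0.5883


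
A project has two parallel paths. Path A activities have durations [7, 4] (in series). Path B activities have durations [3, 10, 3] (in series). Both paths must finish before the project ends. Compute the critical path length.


Path A total = 7 + 4 = 11
Path B total = 3 + 10 + 3 = 16
Critical path = longest path = max(11, 16) = 16

16


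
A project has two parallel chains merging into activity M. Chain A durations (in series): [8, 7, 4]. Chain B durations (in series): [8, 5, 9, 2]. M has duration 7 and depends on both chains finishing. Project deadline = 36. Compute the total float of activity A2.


Forward pass: ES(A2) = sum of predecessors on chain A = 8
EF = ES + duration = 8 + 7 = 15
Backward pass: LF(M) = deadline = 36; LS(M) = 36 - 7 = 29
LF(A2) = LS(M) - sum(successors on chain A) = 29 - 4 = 25
LS = LF - duration = 25 - 7 = 18
Total float = LS - ES = 18 - 8 = 10

10


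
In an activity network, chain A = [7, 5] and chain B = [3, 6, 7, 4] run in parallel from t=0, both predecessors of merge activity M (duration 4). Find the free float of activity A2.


ES(A2) = sum of predecessors on chain A = 7
EF(A2) = ES + duration = 7 + 5 = 12
Successor of A2 is M. ES(M) = max(sum(A), sum(B)) = max(12, 20) = 20
Free float = ES(successor) - EF(current) = 20 - 12 = 8

8


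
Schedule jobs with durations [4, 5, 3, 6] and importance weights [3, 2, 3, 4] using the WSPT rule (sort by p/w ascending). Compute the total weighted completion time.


Compute p/w ratios and sort ascending (WSPT): [(3, 3), (4, 3), (6, 4), (5, 2)]
Compute weighted completion times:
  Job (p=3,w=3): C=3, w*C=3*3=9
  Job (p=4,w=3): C=7, w*C=3*7=21
  Job (p=6,w=4): C=13, w*C=4*13=52
  Job (p=5,w=2): C=18, w*C=2*18=36
Total weighted completion time = 118

118


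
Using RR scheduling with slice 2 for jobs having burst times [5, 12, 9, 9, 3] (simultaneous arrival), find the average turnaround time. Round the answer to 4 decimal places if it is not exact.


Time quantum = 2
Execution trace:
  J1 runs 2 units, time = 2
  J2 runs 2 units, time = 4
  J3 runs 2 units, time = 6
  J4 runs 2 units, time = 8
  J5 runs 2 units, time = 10
  J1 runs 2 units, time = 12
  J2 runs 2 units, time = 14
  J3 runs 2 units, time = 16
  J4 runs 2 units, time = 18
  J5 runs 1 units, time = 19
  J1 runs 1 units, time = 20
  J2 runs 2 units, time = 22
  J3 runs 2 units, time = 24
  J4 runs 2 units, time = 26
  J2 runs 2 units, time = 28
  J3 runs 2 units, time = 30
  J4 runs 2 units, time = 32
  J2 runs 2 units, time = 34
  J3 runs 1 units, time = 35
  J4 runs 1 units, time = 36
  J2 runs 2 units, time = 38
Finish times: [20, 38, 35, 36, 19]
Average turnaround = 148/5 = 29.6

29.6


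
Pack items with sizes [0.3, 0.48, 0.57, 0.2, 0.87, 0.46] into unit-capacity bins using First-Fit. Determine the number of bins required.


Place items sequentially using First-Fit:
  Item 0.3 -> new Bin 1
  Item 0.48 -> Bin 1 (now 0.78)
  Item 0.57 -> new Bin 2
  Item 0.2 -> Bin 1 (now 0.98)
  Item 0.87 -> new Bin 3
  Item 0.46 -> new Bin 4
Total bins used = 4

4


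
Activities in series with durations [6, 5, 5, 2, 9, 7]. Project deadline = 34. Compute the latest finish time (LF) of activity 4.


LF(activity 4) = deadline - sum of successor durations
Successors: activities 5 through 6 with durations [9, 7]
Sum of successor durations = 16
LF = 34 - 16 = 18

18


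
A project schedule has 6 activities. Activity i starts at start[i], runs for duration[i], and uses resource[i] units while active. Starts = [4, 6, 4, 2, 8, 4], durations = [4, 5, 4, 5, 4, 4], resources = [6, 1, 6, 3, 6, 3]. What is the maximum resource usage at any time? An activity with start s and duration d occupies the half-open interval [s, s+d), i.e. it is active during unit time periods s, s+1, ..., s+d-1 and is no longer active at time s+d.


Each activity i is active on [start_i, start_i + duration_i).
Compute total resource usage per time slot:
  t=0: active resources = [], total = 0
  t=1: active resources = [], total = 0
  t=2: active resources = [3], total = 3
  t=3: active resources = [3], total = 3
  t=4: active resources = [6, 6, 3, 3], total = 18
  t=5: active resources = [6, 6, 3, 3], total = 18
  t=6: active resources = [6, 1, 6, 3, 3], total = 19
  t=7: active resources = [6, 1, 6, 3], total = 16
  t=8: active resources = [1, 6], total = 7
  t=9: active resources = [1, 6], total = 7
  t=10: active resources = [1, 6], total = 7
  t=11: active resources = [6], total = 6
Peak resource demand = 19

19


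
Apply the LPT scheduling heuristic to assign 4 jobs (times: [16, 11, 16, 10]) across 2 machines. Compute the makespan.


Sort jobs in decreasing order (LPT): [16, 16, 11, 10]
Assign each job to the least loaded machine:
  Machine 1: jobs [16, 11], load = 27
  Machine 2: jobs [16, 10], load = 26
Makespan = max load = 27

27


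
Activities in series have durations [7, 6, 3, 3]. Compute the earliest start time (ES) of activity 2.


Activity 2 starts after activities 1 through 1 complete.
Predecessor durations: [7]
ES = 7 = 7

7


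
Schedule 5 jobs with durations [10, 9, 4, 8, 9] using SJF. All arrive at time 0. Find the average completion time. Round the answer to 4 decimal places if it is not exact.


SJF order (ascending): [4, 8, 9, 9, 10]
Completion times:
  Job 1: burst=4, C=4
  Job 2: burst=8, C=12
  Job 3: burst=9, C=21
  Job 4: burst=9, C=30
  Job 5: burst=10, C=40
Average completion = 107/5 = 21.4

21.4


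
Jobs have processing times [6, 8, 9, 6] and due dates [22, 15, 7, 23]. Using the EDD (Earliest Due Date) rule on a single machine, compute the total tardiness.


Sort by due date (EDD order): [(9, 7), (8, 15), (6, 22), (6, 23)]
Compute completion times and tardiness:
  Job 1: p=9, d=7, C=9, tardiness=max(0,9-7)=2
  Job 2: p=8, d=15, C=17, tardiness=max(0,17-15)=2
  Job 3: p=6, d=22, C=23, tardiness=max(0,23-22)=1
  Job 4: p=6, d=23, C=29, tardiness=max(0,29-23)=6
Total tardiness = 11

11


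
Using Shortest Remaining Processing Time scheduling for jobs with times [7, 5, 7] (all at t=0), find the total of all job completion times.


Since all jobs arrive at t=0, SRPT equals SPT ordering.
SPT order: [5, 7, 7]
Completion times:
  Job 1: p=5, C=5
  Job 2: p=7, C=12
  Job 3: p=7, C=19
Total completion time = 5 + 12 + 19 = 36

36


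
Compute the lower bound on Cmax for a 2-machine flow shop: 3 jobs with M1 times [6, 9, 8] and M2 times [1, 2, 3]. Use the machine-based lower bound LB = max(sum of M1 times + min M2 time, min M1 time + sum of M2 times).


LB1 = sum(M1 times) + min(M2 times) = 23 + 1 = 24
LB2 = min(M1 times) + sum(M2 times) = 6 + 6 = 12
Lower bound = max(LB1, LB2) = max(24, 12) = 24

24


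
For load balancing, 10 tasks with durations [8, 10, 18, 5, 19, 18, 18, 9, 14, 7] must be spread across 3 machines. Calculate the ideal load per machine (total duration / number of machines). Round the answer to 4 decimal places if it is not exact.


Total processing time = 8 + 10 + 18 + 5 + 19 + 18 + 18 + 9 + 14 + 7 = 126
Number of machines = 3
Ideal balanced load = 126 / 3 = 42.0

42.0


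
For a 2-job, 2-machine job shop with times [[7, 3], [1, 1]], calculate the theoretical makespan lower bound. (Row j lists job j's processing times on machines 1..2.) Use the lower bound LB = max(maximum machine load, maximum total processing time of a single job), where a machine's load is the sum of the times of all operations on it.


Machine loads:
  Machine 1: 7 + 1 = 8
  Machine 2: 3 + 1 = 4
Max machine load = 8
Job totals:
  Job 1: 10
  Job 2: 2
Max job total = 10
Lower bound = max(8, 10) = 10

10


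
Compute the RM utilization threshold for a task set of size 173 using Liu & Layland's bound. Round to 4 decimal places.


Compute 2^(1/173) = 1.0040146684
Subtract 1: 1.0040146684 - 1 = 0.0040146684
Multiply by n: 173 * 0.0040146684 = 0.6945376332
Round to 4 dp: 0.6945

0.6945


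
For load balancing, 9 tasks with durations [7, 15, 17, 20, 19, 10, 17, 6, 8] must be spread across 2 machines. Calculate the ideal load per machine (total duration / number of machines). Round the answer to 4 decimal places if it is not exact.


Total processing time = 7 + 15 + 17 + 20 + 19 + 10 + 17 + 6 + 8 = 119
Number of machines = 2
Ideal balanced load = 119 / 2 = 59.5

59.5


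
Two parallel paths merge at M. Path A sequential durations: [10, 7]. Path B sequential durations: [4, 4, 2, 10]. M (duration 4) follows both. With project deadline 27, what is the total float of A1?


Forward pass: ES(A1) = sum of predecessors on chain A = 0
EF = ES + duration = 0 + 10 = 10
Backward pass: LF(M) = deadline = 27; LS(M) = 27 - 4 = 23
LF(A1) = LS(M) - sum(successors on chain A) = 23 - 7 = 16
LS = LF - duration = 16 - 10 = 6
Total float = LS - ES = 6 - 0 = 6

6


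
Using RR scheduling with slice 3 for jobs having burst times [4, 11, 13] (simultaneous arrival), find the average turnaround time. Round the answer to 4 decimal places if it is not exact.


Time quantum = 3
Execution trace:
  J1 runs 3 units, time = 3
  J2 runs 3 units, time = 6
  J3 runs 3 units, time = 9
  J1 runs 1 units, time = 10
  J2 runs 3 units, time = 13
  J3 runs 3 units, time = 16
  J2 runs 3 units, time = 19
  J3 runs 3 units, time = 22
  J2 runs 2 units, time = 24
  J3 runs 3 units, time = 27
  J3 runs 1 units, time = 28
Finish times: [10, 24, 28]
Average turnaround = 62/3 = 20.6667

20.6667


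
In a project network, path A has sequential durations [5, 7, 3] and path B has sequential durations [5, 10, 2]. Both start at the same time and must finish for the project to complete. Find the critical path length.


Path A total = 5 + 7 + 3 = 15
Path B total = 5 + 10 + 2 = 17
Critical path = longest path = max(15, 17) = 17

17


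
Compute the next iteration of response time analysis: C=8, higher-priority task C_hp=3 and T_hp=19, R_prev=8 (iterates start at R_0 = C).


R_next = C + ceil(R_prev / T_hp) * C_hp
ceil(8 / 19) = ceil(0.4211) = 1
Interference = 1 * 3 = 3
R_next = 8 + 3 = 11

11


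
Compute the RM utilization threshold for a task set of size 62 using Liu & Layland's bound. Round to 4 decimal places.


Compute 2^(1/62) = 1.0112425207
Subtract 1: 1.0112425207 - 1 = 0.0112425207
Multiply by n: 62 * 0.0112425207 = 0.6970362834
Round to 4 dp: 0.6970

0.6970


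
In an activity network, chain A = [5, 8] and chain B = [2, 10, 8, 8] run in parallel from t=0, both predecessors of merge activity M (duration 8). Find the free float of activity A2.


ES(A2) = sum of predecessors on chain A = 5
EF(A2) = ES + duration = 5 + 8 = 13
Successor of A2 is M. ES(M) = max(sum(A), sum(B)) = max(13, 28) = 28
Free float = ES(successor) - EF(current) = 28 - 13 = 15

15


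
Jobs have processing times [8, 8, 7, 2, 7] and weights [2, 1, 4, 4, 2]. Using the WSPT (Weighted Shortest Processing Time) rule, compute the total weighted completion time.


Compute p/w ratios and sort ascending (WSPT): [(2, 4), (7, 4), (7, 2), (8, 2), (8, 1)]
Compute weighted completion times:
  Job (p=2,w=4): C=2, w*C=4*2=8
  Job (p=7,w=4): C=9, w*C=4*9=36
  Job (p=7,w=2): C=16, w*C=2*16=32
  Job (p=8,w=2): C=24, w*C=2*24=48
  Job (p=8,w=1): C=32, w*C=1*32=32
Total weighted completion time = 156

156


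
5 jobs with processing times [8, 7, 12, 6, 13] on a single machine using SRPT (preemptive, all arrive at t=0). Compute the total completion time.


Since all jobs arrive at t=0, SRPT equals SPT ordering.
SPT order: [6, 7, 8, 12, 13]
Completion times:
  Job 1: p=6, C=6
  Job 2: p=7, C=13
  Job 3: p=8, C=21
  Job 4: p=12, C=33
  Job 5: p=13, C=46
Total completion time = 6 + 13 + 21 + 33 + 46 = 119

119


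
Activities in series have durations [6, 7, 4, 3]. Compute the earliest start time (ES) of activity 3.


Activity 3 starts after activities 1 through 2 complete.
Predecessor durations: [6, 7]
ES = 6 + 7 = 13

13


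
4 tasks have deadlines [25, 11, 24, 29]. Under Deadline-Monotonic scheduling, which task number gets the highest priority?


Sort tasks by relative deadline (ascending):
  Task 2: deadline = 11
  Task 3: deadline = 24
  Task 1: deadline = 25
  Task 4: deadline = 29
Priority order (highest first): [2, 3, 1, 4]
Highest priority task = 2

2


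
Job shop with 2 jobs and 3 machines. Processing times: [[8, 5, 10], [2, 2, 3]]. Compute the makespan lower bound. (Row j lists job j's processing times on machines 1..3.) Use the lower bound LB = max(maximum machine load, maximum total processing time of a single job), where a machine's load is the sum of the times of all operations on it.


Machine loads:
  Machine 1: 8 + 2 = 10
  Machine 2: 5 + 2 = 7
  Machine 3: 10 + 3 = 13
Max machine load = 13
Job totals:
  Job 1: 23
  Job 2: 7
Max job total = 23
Lower bound = max(13, 23) = 23

23


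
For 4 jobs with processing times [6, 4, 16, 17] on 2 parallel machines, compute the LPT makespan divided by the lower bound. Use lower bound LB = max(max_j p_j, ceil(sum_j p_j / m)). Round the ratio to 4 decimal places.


LPT order: [17, 16, 6, 4]
Machine loads after assignment: [21, 22]
LPT makespan = 22
Lower bound = max(max_job, ceil(total/2)) = max(17, 22) = 22
Ratio = 22 / 22 = 1.0

1.0


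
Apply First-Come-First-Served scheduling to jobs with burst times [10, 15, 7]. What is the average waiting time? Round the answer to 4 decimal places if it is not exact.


FCFS order (as given): [10, 15, 7]
Waiting times:
  Job 1: wait = 0
  Job 2: wait = 10
  Job 3: wait = 25
Sum of waiting times = 35
Average waiting time = 35/3 = 11.6667

11.6667


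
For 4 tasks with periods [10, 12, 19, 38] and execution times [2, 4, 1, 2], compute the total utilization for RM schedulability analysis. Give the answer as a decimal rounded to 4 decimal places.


Compute individual utilizations (exact fractions):
  Task 1: C/T = 2/10 = 1/5 (approx. 0.2)
  Task 2: C/T = 4/12 = 1/3 (approx. 0.3333)
  Task 3: C/T = 1/19 (approx. 0.0526)
  Task 4: C/T = 2/38 = 1/19 (approx. 0.0526)
Total utilization U = 1/5 + 1/3 + 1/19 + 1/19 = 182/285
Rounded to 4 decimal places: U = 0.6386
RM (Liu & Layland) bound for 4 tasks = 0.756828; compare with U = 182/285 (approx. 0.638596)
U <= bound, so schedulable by RM sufficient condition.

0.6386


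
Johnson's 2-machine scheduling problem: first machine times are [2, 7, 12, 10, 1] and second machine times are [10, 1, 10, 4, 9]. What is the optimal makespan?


Apply Johnson's rule:
  Group 1 (a <= b): [(5, 1, 9), (1, 2, 10)]
  Group 2 (a > b): [(3, 12, 10), (4, 10, 4), (2, 7, 1)]
Optimal job order: [5, 1, 3, 4, 2]
Schedule:
  Job 5: M1 done at 1, M2 done at 10
  Job 1: M1 done at 3, M2 done at 20
  Job 3: M1 done at 15, M2 done at 30
  Job 4: M1 done at 25, M2 done at 34
  Job 2: M1 done at 32, M2 done at 35
Makespan = 35

35


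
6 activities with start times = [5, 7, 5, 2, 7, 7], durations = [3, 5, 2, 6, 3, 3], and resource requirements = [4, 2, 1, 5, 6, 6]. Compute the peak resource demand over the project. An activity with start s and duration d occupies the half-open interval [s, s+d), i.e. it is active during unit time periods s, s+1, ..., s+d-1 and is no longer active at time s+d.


Each activity i is active on [start_i, start_i + duration_i).
Compute total resource usage per time slot:
  t=0: active resources = [], total = 0
  t=1: active resources = [], total = 0
  t=2: active resources = [5], total = 5
  t=3: active resources = [5], total = 5
  t=4: active resources = [5], total = 5
  t=5: active resources = [4, 1, 5], total = 10
  t=6: active resources = [4, 1, 5], total = 10
  t=7: active resources = [4, 2, 5, 6, 6], total = 23
  t=8: active resources = [2, 6, 6], total = 14
  t=9: active resources = [2, 6, 6], total = 14
  t=10: active resources = [2], total = 2
  t=11: active resources = [2], total = 2
Peak resource demand = 23

23


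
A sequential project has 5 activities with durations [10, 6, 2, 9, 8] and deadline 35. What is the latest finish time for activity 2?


LF(activity 2) = deadline - sum of successor durations
Successors: activities 3 through 5 with durations [2, 9, 8]
Sum of successor durations = 19
LF = 35 - 19 = 16

16
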